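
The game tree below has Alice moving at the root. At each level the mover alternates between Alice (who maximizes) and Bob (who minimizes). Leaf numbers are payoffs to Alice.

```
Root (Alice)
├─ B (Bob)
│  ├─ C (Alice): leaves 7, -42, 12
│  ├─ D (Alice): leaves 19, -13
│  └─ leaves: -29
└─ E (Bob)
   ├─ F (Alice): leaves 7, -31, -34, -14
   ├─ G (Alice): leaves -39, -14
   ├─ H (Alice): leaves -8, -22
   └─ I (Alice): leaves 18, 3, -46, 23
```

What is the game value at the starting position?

-14

C (Alice): max(7, -42, 12) = 12
D (Alice): max(19, -13) = 19
B (Bob): min(12, 19, -29) = -29
F (Alice): max(7, -31, -34, -14) = 7
G (Alice): max(-39, -14) = -14
H (Alice): max(-8, -22) = -8
I (Alice): max(18, 3, -46, 23) = 23
E (Bob): min(7, -14, -8, 23) = -14
Root (Alice): max(-29, -14) = -14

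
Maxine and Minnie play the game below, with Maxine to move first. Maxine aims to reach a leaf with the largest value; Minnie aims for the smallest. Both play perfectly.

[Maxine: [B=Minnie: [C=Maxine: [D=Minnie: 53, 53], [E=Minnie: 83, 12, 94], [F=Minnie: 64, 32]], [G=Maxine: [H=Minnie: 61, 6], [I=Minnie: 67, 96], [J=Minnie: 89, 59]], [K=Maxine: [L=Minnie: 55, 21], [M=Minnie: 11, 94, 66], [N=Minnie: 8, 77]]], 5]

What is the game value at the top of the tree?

21

D (Minnie): min(53, 53) = 53
E (Minnie): min(83, 12, 94) = 12
F (Minnie): min(64, 32) = 32
C (Maxine): max(53, 12, 32) = 53
H (Minnie): min(61, 6) = 6
I (Minnie): min(67, 96) = 67
J (Minnie): min(89, 59) = 59
G (Maxine): max(6, 67, 59) = 67
L (Minnie): min(55, 21) = 21
M (Minnie): min(11, 94, 66) = 11
N (Minnie): min(8, 77) = 8
K (Maxine): max(21, 11, 8) = 21
B (Minnie): min(53, 67, 21) = 21
Root (Maxine): max(21, 5) = 21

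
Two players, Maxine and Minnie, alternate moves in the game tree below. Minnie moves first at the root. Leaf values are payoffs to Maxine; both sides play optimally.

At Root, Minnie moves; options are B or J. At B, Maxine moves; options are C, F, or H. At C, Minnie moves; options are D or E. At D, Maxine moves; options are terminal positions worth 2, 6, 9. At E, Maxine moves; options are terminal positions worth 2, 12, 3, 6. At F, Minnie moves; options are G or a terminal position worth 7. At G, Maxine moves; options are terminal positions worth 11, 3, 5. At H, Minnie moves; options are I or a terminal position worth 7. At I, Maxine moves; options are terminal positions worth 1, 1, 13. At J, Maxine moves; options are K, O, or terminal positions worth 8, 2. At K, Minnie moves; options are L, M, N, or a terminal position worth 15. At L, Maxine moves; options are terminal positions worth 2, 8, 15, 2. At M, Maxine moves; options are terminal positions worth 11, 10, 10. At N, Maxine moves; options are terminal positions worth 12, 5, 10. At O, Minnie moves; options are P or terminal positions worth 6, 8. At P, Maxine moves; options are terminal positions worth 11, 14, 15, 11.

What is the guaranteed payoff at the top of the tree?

D (Maxine): max(2, 6, 9) = 9
E (Maxine): max(2, 12, 3, 6) = 12
C (Minnie): min(9, 12) = 9
G (Maxine): max(11, 3, 5) = 11
F (Minnie): min(11, 7) = 7
I (Maxine): max(1, 1, 13) = 13
H (Minnie): min(13, 7) = 7
B (Maxine): max(9, 7, 7) = 9
L (Maxine): max(2, 8, 15, 2) = 15
M (Maxine): max(11, 10, 10) = 11
N (Maxine): max(12, 5, 10) = 12
K (Minnie): min(15, 11, 12, 15) = 11
P (Maxine): max(11, 14, 15, 11) = 15
O (Minnie): min(15, 6, 8) = 6
J (Maxine): max(11, 6, 8, 2) = 11
Root (Minnie): min(9, 11) = 9

9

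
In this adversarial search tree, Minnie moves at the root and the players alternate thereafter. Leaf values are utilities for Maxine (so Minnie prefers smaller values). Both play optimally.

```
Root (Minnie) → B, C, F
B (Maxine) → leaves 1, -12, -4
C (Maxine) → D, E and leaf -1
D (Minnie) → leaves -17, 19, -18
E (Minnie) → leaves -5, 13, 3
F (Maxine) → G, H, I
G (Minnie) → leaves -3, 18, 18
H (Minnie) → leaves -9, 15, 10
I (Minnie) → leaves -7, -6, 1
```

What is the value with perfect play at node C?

D: min(-17, 19, -18) = -18
E: min(-5, 13, 3) = -5
C: max(-18, -5, -1) = -1

-1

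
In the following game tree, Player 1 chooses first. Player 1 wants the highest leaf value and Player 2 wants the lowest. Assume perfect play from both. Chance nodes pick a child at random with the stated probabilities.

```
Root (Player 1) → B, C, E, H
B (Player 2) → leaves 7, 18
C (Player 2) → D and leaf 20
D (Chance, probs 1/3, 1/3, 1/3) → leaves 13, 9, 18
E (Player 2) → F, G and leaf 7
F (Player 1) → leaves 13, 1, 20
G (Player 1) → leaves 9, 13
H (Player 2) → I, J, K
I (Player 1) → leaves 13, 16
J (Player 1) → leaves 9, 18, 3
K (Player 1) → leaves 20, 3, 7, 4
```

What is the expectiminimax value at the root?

16

B (Player 2): min(7, 18) = 7
D (Chance): 1/3·13 + 1/3·9 + 1/3·18 = 13.33
C (Player 2): min(13.33, 20) = 13.33
F (Player 1): max(13, 1, 20) = 20
G (Player 1): max(9, 13) = 13
E (Player 2): min(20, 13, 7) = 7
I (Player 1): max(13, 16) = 16
J (Player 1): max(9, 18, 3) = 18
K (Player 1): max(20, 3, 7, 4) = 20
H (Player 2): min(16, 18, 20) = 16
Root (Player 1): max(7, 13.33, 7, 16) = 16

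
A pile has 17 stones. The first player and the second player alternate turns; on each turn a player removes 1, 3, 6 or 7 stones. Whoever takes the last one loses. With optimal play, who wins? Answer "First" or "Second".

Second

W/L table (W = player to move can force a win):
i:   0  1  2  3  4  5  6  7  8  9 10 11 12 13 14 15 16 17
     W  L  W  L  W  L  W  W  W  W  W  W  W  L  W  L  W  L
Position 17 is L, so the second player wins.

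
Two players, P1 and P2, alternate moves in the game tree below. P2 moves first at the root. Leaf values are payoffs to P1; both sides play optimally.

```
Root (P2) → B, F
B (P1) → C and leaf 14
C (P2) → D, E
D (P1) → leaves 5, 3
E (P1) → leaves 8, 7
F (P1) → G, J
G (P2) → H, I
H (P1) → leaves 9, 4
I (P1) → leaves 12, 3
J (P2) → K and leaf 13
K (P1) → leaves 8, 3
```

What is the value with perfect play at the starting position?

D (P1): max(5, 3) = 5
E (P1): max(8, 7) = 8
C (P2): min(5, 8) = 5
B (P1): max(5, 14) = 14
H (P1): max(9, 4) = 9
I (P1): max(12, 3) = 12
G (P2): min(9, 12) = 9
K (P1): max(8, 3) = 8
J (P2): min(8, 13) = 8
F (P1): max(9, 8) = 9
Root (P2): min(14, 9) = 9

9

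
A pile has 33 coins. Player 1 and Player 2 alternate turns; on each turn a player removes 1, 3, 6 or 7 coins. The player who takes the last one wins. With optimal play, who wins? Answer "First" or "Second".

Mark each pile size as W (mover wins) or L (mover loses):
i:   0  1  2  3  4  5  6  7  8  9 10 11 12 13 14 15 16 17 18 19 20 21 22 23 24 25 26 27 28 29 30 31 32 33
     L  W  L  W  L  W  W  W  W  W  W  W  L  W  L  W  L  W  W  W  W  W  W  W  L  W  L  W  L  W  W  W  W  W
Position 33 is W, so the first player wins.

First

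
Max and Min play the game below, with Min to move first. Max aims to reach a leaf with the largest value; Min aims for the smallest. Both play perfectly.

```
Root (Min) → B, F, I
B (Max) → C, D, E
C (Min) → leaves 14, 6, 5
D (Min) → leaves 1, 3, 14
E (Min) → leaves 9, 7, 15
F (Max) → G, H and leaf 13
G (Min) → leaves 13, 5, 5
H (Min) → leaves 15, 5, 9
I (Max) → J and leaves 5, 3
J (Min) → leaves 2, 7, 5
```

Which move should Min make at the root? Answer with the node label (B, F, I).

C (Min): min(14, 6, 5) = 5
D (Min): min(1, 3, 14) = 1
E (Min): min(9, 7, 15) = 7
B (Max): max(5, 1, 7) = 7
G (Min): min(13, 5, 5) = 5
H (Min): min(15, 5, 9) = 5
F (Max): max(5, 5, 13) = 13
J (Min): min(2, 7, 5) = 2
I (Max): max(2, 5, 3) = 5
Root (Min): min(7, 13, 5) = 5
Min picks the child with the lowest value: I (value 5).

I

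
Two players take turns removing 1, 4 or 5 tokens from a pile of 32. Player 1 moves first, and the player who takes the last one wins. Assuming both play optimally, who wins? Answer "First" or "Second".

Compute winning (W) and losing (L) positions by backward induction:
i:   0  1  2  3  4  5  6  7  8  9 10 11 12 13 14 15 16 17 18 19 20 21 22 23 24 25 26 27 28 29 30 31 32
     L  W  L  W  W  W  W  W  L  W  L  W  W  W  W  W  L  W  L  W  W  W  W  W  L  W  L  W  W  W  W  W  L
Position 32 is L, so the second player wins.

Second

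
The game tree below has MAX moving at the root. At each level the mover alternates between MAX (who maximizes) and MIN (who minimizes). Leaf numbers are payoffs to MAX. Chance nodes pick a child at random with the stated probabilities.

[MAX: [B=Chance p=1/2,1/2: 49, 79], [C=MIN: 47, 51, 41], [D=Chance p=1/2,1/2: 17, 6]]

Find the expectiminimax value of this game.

B (Chance): 1/2·49 + 1/2·79 = 64
C (MIN): min(47, 51, 41) = 41
D (Chance): 1/2·17 + 1/2·6 = 11.5
Root (MAX): max(64, 41, 11.5) = 64

64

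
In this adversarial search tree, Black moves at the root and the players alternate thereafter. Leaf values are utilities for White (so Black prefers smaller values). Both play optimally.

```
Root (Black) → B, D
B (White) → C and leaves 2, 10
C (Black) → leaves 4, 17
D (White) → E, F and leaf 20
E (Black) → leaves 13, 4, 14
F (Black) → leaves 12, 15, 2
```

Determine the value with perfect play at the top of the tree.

10

C (Black): min(4, 17) = 4
B (White): max(4, 2, 10) = 10
E (Black): min(13, 4, 14) = 4
F (Black): min(12, 15, 2) = 2
D (White): max(4, 2, 20) = 20
Root (Black): min(10, 20) = 10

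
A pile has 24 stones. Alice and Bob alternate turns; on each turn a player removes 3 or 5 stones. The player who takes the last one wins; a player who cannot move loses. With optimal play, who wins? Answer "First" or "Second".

W/L table (W = player to move can force a win):
i:   0  1  2  3  4  5  6  7  8  9 10 11 12 13 14 15 16 17 18 19 20 21 22 23 24
     L  L  L  W  W  W  W  W  L  L  L  W  W  W  W  W  L  L  L  W  W  W  W  W  L
Position 24 is L, so the second player wins.

Second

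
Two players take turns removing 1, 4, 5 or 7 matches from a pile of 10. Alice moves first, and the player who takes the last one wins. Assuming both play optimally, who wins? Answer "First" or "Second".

Second

Mark each pile size as W (mover wins) or L (mover loses):
i:   0  1  2  3  4  5  6  7  8  9 10
     L  W  L  W  W  W  W  W  L  W  L
Position 10 is L, so the second player wins.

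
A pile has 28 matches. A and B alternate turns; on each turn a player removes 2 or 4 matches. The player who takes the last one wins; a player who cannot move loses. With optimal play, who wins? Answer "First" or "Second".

First

Mark each pile size as W (mover wins) or L (mover loses):
i:   0  1  2  3  4  5  6  7  8  9 10 11 12 13 14 15 16 17 18 19 20 21 22 23 24 25 26 27 28
     L  L  W  W  W  W  L  L  W  W  W  W  L  L  W  W  W  W  L  L  W  W  W  W  L  L  W  W  W
Position 28 is W, so the first player wins.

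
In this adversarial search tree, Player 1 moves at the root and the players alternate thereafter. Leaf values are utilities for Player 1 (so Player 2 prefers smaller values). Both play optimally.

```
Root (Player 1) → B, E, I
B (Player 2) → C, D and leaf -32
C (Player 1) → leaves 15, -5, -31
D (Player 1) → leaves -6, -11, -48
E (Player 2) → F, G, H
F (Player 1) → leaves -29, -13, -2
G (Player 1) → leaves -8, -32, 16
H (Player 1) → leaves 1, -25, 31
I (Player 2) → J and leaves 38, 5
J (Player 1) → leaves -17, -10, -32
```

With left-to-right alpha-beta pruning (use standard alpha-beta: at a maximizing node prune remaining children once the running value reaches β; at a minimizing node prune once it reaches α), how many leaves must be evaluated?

17

C [α=-∞,β=+∞]: v=15
D [α=-∞,β=15]: v=-6
B [α=-∞,β=+∞]: v=-32
F [α=-32,β=+∞]: v=-2
G [α=-32,β=-2]: v=16
H [α=-32,β=-2]: v=1 after child 1 ≥ β → β-cutoff, skip 2
E [α=-32,β=+∞]: v=-2
J [α=-2,β=+∞]: v=-10
I [α=-2,β=+∞]: v=-10 after child 1 ≤ α → α-cutoff, skip 2
Root [α=-∞,β=+∞]: v=-2
Leaves evaluated: 17 of 21.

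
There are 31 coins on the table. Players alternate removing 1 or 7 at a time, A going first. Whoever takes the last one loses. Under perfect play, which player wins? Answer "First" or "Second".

Mark each pile size as W (mover wins) or L (mover loses):
i:   0  1  2  3  4  5  6  7  8  9 10 11 12 13 14 15 16 17 18 19 20 21 22 23 24 25 26 27 28 29 30 31
     W  L  W  L  W  L  W  L  W  L  W  L  W  L  W  L  W  L  W  L  W  L  W  L  W  L  W  L  W  L  W  L
Position 31 is L, so the second player wins.

Second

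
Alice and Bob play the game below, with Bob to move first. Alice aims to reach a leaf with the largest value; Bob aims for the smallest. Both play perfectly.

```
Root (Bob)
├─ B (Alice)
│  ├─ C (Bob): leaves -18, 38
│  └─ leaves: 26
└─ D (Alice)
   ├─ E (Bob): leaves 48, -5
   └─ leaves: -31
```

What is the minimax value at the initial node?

-5

C (Bob): min(-18, 38) = -18
B (Alice): max(-18, 26) = 26
E (Bob): min(48, -5) = -5
D (Alice): max(-5, -31) = -5
Root (Bob): min(26, -5) = -5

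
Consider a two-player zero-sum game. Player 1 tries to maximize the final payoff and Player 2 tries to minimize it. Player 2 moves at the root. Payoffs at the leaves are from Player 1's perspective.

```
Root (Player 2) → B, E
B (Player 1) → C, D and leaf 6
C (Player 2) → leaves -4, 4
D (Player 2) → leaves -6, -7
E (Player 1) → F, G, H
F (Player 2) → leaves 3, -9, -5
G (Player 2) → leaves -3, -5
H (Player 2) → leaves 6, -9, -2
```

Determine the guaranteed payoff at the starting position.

-5

C (Player 2): min(-4, 4) = -4
D (Player 2): min(-6, -7) = -7
B (Player 1): max(-4, -7, 6) = 6
F (Player 2): min(3, -9, -5) = -9
G (Player 2): min(-3, -5) = -5
H (Player 2): min(6, -9, -2) = -9
E (Player 1): max(-9, -5, -9) = -5
Root (Player 2): min(6, -5) = -5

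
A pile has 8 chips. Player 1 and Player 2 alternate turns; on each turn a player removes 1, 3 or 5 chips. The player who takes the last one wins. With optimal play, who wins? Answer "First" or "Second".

Second

Positions where the player to move wins (W) vs loses (L):
i:   0  1  2  3  4  5  6  7  8
     L  W  L  W  L  W  L  W  L
Position 8 is L, so the second player wins.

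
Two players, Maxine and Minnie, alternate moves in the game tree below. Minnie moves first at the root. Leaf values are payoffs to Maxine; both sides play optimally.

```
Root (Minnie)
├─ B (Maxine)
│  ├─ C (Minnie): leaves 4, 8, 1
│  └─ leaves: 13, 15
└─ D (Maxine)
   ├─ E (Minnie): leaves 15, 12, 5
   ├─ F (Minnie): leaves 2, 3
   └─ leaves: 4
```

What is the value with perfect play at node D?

E: min(15, 12, 5) = 5
F: min(2, 3) = 2
D: max(5, 2, 4) = 5

5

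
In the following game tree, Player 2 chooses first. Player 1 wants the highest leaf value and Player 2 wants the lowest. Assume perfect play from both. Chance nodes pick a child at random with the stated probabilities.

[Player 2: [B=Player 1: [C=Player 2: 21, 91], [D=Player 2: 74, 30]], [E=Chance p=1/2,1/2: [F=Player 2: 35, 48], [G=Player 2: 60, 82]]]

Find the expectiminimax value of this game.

30

C (Player 2): min(21, 91) = 21
D (Player 2): min(74, 30) = 30
B (Player 1): max(21, 30) = 30
F (Player 2): min(35, 48) = 35
G (Player 2): min(60, 82) = 60
E (Chance): 1/2·35 + 1/2·60 = 47.5
Root (Player 2): min(30, 47.5) = 30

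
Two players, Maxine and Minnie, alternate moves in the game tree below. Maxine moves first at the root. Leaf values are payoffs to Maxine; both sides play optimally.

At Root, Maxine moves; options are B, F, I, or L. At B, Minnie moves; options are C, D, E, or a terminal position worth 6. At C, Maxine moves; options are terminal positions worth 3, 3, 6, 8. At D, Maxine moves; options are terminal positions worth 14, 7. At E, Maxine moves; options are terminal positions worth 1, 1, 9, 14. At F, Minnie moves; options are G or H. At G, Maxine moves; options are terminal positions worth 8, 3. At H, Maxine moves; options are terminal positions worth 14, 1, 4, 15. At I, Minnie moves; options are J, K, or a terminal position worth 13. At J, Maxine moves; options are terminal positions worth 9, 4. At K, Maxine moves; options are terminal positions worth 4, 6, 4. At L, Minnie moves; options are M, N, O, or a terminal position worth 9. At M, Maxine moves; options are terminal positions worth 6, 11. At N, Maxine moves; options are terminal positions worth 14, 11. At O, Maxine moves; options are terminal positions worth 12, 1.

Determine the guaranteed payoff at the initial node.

9

C (Maxine): max(3, 3, 6, 8) = 8
D (Maxine): max(14, 7) = 14
E (Maxine): max(1, 1, 9, 14) = 14
B (Minnie): min(8, 14, 14, 6) = 6
G (Maxine): max(8, 3) = 8
H (Maxine): max(14, 1, 4, 15) = 15
F (Minnie): min(8, 15) = 8
J (Maxine): max(9, 4) = 9
K (Maxine): max(4, 6, 4) = 6
I (Minnie): min(9, 6, 13) = 6
M (Maxine): max(6, 11) = 11
N (Maxine): max(14, 11) = 14
O (Maxine): max(12, 1) = 12
L (Minnie): min(11, 14, 12, 9) = 9
Root (Maxine): max(6, 8, 6, 9) = 9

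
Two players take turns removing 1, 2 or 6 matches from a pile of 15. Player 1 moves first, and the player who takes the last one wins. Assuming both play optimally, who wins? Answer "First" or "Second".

Positions where the player to move wins (W) vs loses (L):
i:   0  1  2  3  4  5  6  7  8  9 10 11 12 13 14 15
     L  W  W  L  W  W  W  L  W  W  L  W  W  W  L  W
Position 15 is W, so the first player wins.

First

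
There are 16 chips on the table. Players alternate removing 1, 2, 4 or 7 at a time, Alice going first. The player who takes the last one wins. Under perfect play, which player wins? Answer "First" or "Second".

First

Mark each pile size as W (mover wins) or L (mover loses):
i:   0  1  2  3  4  5  6  7  8  9 10 11 12 13 14 15 16
     L  W  W  L  W  W  L  W  W  L  W  W  L  W  W  L  W
Position 16 is W, so the first player wins.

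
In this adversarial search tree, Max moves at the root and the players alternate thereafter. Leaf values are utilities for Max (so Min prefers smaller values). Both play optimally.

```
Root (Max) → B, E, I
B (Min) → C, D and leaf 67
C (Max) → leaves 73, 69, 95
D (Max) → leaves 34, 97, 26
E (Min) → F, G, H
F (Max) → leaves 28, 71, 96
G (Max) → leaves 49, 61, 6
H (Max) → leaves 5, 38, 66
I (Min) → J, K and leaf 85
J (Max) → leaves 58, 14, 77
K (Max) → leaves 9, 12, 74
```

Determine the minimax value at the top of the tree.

C (Max): max(73, 69, 95) = 95
D (Max): max(34, 97, 26) = 97
B (Min): min(95, 97, 67) = 67
F (Max): max(28, 71, 96) = 96
G (Max): max(49, 61, 6) = 61
H (Max): max(5, 38, 66) = 66
E (Min): min(96, 61, 66) = 61
J (Max): max(58, 14, 77) = 77
K (Max): max(9, 12, 74) = 74
I (Min): min(77, 74, 85) = 74
Root (Max): max(67, 61, 74) = 74

74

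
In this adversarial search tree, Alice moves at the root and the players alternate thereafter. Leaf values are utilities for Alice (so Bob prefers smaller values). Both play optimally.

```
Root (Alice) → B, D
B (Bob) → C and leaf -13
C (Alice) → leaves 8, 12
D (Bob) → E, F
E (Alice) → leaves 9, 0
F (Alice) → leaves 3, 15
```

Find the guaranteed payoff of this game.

C (Alice): max(8, 12) = 12
B (Bob): min(12, -13) = -13
E (Alice): max(9, 0) = 9
F (Alice): max(3, 15) = 15
D (Bob): min(9, 15) = 9
Root (Alice): max(-13, 9) = 9

9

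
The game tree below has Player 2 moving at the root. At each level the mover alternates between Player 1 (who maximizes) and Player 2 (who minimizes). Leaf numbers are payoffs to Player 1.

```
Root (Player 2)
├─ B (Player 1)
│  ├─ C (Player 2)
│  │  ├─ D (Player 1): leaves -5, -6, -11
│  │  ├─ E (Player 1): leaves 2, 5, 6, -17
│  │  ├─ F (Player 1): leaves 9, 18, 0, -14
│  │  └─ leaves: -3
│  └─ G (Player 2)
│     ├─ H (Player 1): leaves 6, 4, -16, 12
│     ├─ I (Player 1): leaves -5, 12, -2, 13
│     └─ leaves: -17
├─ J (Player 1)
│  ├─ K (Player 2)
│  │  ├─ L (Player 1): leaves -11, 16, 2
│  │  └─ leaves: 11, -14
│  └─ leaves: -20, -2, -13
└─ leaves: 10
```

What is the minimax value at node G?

H: max(6, 4, -16, 12) = 12
I: max(-5, 12, -2, 13) = 13
G: min(12, 13, -17) = -17

-17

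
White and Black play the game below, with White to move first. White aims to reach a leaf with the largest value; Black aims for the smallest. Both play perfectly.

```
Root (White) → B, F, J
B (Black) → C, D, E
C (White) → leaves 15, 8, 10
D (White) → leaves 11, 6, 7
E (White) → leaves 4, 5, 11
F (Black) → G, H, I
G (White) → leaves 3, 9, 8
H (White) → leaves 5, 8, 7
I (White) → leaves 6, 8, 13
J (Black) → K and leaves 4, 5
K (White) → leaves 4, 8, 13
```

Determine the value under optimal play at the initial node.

11

C (White): max(15, 8, 10) = 15
D (White): max(11, 6, 7) = 11
E (White): max(4, 5, 11) = 11
B (Black): min(15, 11, 11) = 11
G (White): max(3, 9, 8) = 9
H (White): max(5, 8, 7) = 8
I (White): max(6, 8, 13) = 13
F (Black): min(9, 8, 13) = 8
K (White): max(4, 8, 13) = 13
J (Black): min(13, 4, 5) = 4
Root (White): max(11, 8, 4) = 11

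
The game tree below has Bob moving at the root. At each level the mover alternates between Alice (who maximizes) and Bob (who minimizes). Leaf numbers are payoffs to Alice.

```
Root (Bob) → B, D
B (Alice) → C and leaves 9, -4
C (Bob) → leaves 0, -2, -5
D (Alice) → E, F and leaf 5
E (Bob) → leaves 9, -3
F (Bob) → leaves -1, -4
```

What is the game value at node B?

C: min(0, -2, -5) = -5
B: max(-5, 9, -4) = 9

9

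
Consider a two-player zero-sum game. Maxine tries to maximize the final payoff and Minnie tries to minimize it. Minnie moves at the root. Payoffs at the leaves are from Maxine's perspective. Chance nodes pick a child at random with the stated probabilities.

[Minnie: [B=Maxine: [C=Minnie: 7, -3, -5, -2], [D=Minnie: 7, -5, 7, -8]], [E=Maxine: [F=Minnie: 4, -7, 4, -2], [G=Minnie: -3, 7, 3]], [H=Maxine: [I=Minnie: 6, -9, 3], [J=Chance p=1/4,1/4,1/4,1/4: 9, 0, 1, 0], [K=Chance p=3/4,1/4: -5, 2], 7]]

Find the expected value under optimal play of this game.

C (Minnie): min(7, -3, -5, -2) = -5
D (Minnie): min(7, -5, 7, -8) = -8
B (Maxine): max(-5, -8) = -5
F (Minnie): min(4, -7, 4, -2) = -7
G (Minnie): min(-3, 7, 3) = -3
E (Maxine): max(-7, -3) = -3
I (Minnie): min(6, -9, 3) = -9
J (Chance): 1/4·9 + 1/4·0 + 1/4·1 + 1/4·0 = 2.5
K (Chance): 3/4·-5 + 1/4·2 = -3.25
H (Maxine): max(-9, 2.5, -3.25, 7) = 7
Root (Minnie): min(-5, -3, 7) = -5

-5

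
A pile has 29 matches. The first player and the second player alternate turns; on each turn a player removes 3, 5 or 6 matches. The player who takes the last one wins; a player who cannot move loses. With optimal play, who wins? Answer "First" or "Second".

Second

Compute winning (W) and losing (L) positions by backward induction:
i:   0  1  2  3  4  5  6  7  8  9 10 11 12 13 14 15 16 17 18 19 20 21 22 23 24 25 26 27 28 29
     L  L  L  W  W  W  W  W  W  L  L  L  W  W  W  W  W  W  L  L  L  W  W  W  W  W  W  L  L  L
Position 29 is L, so the second player wins.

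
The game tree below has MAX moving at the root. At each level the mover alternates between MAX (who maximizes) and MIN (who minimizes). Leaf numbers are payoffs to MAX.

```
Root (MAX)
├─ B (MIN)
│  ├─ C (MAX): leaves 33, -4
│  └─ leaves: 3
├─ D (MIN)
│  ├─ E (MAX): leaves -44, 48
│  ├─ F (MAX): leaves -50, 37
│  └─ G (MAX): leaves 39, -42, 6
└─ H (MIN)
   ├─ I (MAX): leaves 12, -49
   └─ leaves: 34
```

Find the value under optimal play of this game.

C (MAX): max(33, -4) = 33
B (MIN): min(33, 3) = 3
E (MAX): max(-44, 48) = 48
F (MAX): max(-50, 37) = 37
G (MAX): max(39, -42, 6) = 39
D (MIN): min(48, 37, 39) = 37
I (MAX): max(12, -49) = 12
H (MIN): min(12, 34) = 12
Root (MAX): max(3, 37, 12) = 37

37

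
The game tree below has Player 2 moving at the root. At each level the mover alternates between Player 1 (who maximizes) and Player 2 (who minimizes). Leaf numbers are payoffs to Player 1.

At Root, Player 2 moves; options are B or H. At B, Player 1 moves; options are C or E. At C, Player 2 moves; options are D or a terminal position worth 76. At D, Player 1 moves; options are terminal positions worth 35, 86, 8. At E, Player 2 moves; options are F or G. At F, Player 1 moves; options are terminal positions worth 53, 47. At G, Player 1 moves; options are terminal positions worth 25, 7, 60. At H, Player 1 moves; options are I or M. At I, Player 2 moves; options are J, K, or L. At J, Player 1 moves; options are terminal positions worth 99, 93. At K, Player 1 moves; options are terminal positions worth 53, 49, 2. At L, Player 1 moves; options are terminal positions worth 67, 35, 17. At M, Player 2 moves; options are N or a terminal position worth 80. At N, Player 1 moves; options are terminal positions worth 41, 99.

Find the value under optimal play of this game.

D (Player 1): max(35, 86, 8) = 86
C (Player 2): min(86, 76) = 76
F (Player 1): max(53, 47) = 53
G (Player 1): max(25, 7, 60) = 60
E (Player 2): min(53, 60) = 53
B (Player 1): max(76, 53) = 76
J (Player 1): max(99, 93) = 99
K (Player 1): max(53, 49, 2) = 53
L (Player 1): max(67, 35, 17) = 67
I (Player 2): min(99, 53, 67) = 53
N (Player 1): max(41, 99) = 99
M (Player 2): min(99, 80) = 80
H (Player 1): max(53, 80) = 80
Root (Player 2): min(76, 80) = 76

76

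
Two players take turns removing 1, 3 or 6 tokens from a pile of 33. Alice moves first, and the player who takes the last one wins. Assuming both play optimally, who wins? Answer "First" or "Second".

Compute winning (W) and losing (L) positions by backward induction:
i:   0  1  2  3  4  5  6  7  8  9 10 11 12 13 14 15 16 17 18 19 20 21 22 23 24 25 26 27 28 29 30 31 32 33
     L  W  L  W  L  W  W  W  W  L  W  L  W  L  W  W  W  W  L  W  L  W  L  W  W  W  W  L  W  L  W  L  W  W
Position 33 is W, so the first player wins.

First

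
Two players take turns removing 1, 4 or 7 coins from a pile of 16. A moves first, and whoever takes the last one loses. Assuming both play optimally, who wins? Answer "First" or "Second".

i:   0  1  2  3  4  5  6  7  8  9 10 11 12 13 14 15 16
     W  L  W  L  W  W  L  W  W  L  W  L  W  W  L  W  W
Position 16 is W, so the first player wins.

First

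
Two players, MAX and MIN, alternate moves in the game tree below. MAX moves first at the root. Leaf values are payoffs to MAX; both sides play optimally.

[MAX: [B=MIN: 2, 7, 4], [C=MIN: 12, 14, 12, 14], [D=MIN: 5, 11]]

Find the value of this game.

B (MIN): min(2, 7, 4) = 2
C (MIN): min(12, 14, 12, 14) = 12
D (MIN): min(5, 11) = 5
Root (MAX): max(2, 12, 5) = 12

12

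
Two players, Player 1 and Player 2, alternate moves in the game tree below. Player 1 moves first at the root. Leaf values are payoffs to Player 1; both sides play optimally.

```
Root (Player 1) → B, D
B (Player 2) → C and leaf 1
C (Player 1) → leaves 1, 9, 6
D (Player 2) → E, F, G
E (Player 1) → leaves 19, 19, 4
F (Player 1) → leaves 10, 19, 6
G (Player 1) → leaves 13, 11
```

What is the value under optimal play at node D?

13

E: max(19, 19, 4) = 19
F: max(10, 19, 6) = 19
G: max(13, 11) = 13
D: min(19, 19, 13) = 13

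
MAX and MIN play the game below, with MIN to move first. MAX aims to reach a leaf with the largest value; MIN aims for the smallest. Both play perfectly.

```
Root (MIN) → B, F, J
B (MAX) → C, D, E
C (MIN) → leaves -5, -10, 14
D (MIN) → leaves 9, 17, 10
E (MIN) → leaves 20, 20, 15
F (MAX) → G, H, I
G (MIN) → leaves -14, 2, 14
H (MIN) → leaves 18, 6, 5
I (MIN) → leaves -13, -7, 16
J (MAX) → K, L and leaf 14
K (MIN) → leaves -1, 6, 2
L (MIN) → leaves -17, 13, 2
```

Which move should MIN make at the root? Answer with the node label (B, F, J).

C (MIN): min(-5, -10, 14) = -10
D (MIN): min(9, 17, 10) = 9
E (MIN): min(20, 20, 15) = 15
B (MAX): max(-10, 9, 15) = 15
G (MIN): min(-14, 2, 14) = -14
H (MIN): min(18, 6, 5) = 5
I (MIN): min(-13, -7, 16) = -13
F (MAX): max(-14, 5, -13) = 5
K (MIN): min(-1, 6, 2) = -1
L (MIN): min(-17, 13, 2) = -17
J (MAX): max(-1, -17, 14) = 14
Root (MIN): min(15, 5, 14) = 5
MIN picks the child with the lowest value: F (value 5).

F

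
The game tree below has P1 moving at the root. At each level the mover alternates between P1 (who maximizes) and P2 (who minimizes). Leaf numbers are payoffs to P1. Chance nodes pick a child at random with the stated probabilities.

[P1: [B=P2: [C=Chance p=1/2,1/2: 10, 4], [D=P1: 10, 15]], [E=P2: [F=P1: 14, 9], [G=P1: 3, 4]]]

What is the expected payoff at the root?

C (Chance): 1/2·10 + 1/2·4 = 7
D (P1): max(10, 15) = 15
B (P2): min(7, 15) = 7
F (P1): max(14, 9) = 14
G (P1): max(3, 4) = 4
E (P2): min(14, 4) = 4
Root (P1): max(7, 4) = 7

7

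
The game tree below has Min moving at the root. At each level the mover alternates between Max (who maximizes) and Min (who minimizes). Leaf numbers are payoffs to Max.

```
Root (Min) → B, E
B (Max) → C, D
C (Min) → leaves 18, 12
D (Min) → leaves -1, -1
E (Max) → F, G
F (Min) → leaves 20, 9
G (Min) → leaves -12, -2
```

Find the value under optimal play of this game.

9

C (Min): min(18, 12) = 12
D (Min): min(-1, -1) = -1
B (Max): max(12, -1) = 12
F (Min): min(20, 9) = 9
G (Min): min(-12, -2) = -12
E (Max): max(9, -12) = 9
Root (Min): min(12, 9) = 9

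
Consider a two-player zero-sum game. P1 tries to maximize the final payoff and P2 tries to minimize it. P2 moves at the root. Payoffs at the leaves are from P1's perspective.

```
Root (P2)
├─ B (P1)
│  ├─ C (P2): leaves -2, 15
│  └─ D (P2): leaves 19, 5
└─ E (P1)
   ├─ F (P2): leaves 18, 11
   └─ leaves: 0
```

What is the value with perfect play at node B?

5

C: min(-2, 15) = -2
D: min(19, 5) = 5
B: max(-2, 5) = 5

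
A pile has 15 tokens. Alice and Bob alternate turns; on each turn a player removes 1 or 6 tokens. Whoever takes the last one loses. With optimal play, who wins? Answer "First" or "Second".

Second

Positions where the player to move wins (W) vs loses (L):
i:   0  1  2  3  4  5  6  7  8  9 10 11 12 13 14 15
     W  L  W  L  W  L  W  W  L  W  L  W  L  W  W  L
Position 15 is L, so the second player wins.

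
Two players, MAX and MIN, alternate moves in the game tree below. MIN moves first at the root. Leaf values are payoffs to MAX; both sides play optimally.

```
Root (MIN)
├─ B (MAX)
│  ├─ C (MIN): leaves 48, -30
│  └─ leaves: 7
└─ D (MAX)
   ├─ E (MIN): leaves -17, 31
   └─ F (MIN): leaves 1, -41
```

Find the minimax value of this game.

-17

C (MIN): min(48, -30) = -30
B (MAX): max(-30, 7) = 7
E (MIN): min(-17, 31) = -17
F (MIN): min(1, -41) = -41
D (MAX): max(-17, -41) = -17
Root (MIN): min(7, -17) = -17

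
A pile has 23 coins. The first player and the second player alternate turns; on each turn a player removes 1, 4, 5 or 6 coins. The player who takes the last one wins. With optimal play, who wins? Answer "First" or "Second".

First

W/L table (W = player to move can force a win):
i:   0  1  2  3  4  5  6  7  8  9 10 11 12 13 14 15 16 17 18 19 20 21 22 23
     L  W  L  W  W  W  W  W  W  L  W  L  W  W  W  W  W  W  L  W  L  W  W  W
Position 23 is W, so the first player wins.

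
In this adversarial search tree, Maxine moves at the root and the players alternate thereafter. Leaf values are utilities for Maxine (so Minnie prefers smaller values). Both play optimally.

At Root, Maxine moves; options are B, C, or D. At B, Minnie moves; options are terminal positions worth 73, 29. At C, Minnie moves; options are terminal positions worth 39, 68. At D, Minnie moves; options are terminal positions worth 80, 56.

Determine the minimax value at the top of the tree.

B (Minnie): min(73, 29) = 29
C (Minnie): min(39, 68) = 39
D (Minnie): min(80, 56) = 56
Root (Maxine): max(29, 39, 56) = 56

56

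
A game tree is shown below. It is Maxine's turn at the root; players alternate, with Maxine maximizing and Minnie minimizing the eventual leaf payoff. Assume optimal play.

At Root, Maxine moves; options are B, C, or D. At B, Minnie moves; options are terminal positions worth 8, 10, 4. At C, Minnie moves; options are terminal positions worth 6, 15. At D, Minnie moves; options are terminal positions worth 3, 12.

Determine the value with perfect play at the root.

B (Minnie): min(8, 10, 4) = 4
C (Minnie): min(6, 15) = 6
D (Minnie): min(3, 12) = 3
Root (Maxine): max(4, 6, 3) = 6

6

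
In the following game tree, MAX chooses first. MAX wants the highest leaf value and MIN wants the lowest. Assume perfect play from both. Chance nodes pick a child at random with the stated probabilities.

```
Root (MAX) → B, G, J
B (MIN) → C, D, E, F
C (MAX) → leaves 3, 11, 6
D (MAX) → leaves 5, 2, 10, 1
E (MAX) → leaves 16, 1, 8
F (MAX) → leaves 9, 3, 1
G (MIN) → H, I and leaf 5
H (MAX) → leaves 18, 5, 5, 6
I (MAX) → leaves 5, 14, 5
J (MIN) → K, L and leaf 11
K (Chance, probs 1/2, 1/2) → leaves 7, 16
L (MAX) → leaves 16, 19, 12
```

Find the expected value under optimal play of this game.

C (MAX): max(3, 11, 6) = 11
D (MAX): max(5, 2, 10, 1) = 10
E (MAX): max(16, 1, 8) = 16
F (MAX): max(9, 3, 1) = 9
B (MIN): min(11, 10, 16, 9) = 9
H (MAX): max(18, 5, 5, 6) = 18
I (MAX): max(5, 14, 5) = 14
G (MIN): min(18, 14, 5) = 5
K (Chance): 1/2·7 + 1/2·16 = 11.5
L (MAX): max(16, 19, 12) = 19
J (MIN): min(11.5, 19, 11) = 11
Root (MAX): max(9, 5, 11) = 11

11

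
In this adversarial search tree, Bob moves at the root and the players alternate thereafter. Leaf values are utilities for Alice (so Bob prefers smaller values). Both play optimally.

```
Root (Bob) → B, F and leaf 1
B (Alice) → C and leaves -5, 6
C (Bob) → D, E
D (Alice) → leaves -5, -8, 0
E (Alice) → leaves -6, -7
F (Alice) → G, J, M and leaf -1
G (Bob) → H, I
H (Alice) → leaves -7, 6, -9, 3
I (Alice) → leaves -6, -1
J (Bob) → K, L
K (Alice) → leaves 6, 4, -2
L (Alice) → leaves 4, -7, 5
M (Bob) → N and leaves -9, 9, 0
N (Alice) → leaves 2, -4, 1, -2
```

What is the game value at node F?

H: max(-7, 6, -9, 3) = 6
I: max(-6, -1) = -1
G: min(6, -1) = -1
K: max(6, 4, -2) = 6
L: max(4, -7, 5) = 5
J: min(6, 5) = 5
N: max(2, -4, 1, -2) = 2
M: min(2, -9, 9, 0) = -9
F: max(-1, 5, -9, -1) = 5

5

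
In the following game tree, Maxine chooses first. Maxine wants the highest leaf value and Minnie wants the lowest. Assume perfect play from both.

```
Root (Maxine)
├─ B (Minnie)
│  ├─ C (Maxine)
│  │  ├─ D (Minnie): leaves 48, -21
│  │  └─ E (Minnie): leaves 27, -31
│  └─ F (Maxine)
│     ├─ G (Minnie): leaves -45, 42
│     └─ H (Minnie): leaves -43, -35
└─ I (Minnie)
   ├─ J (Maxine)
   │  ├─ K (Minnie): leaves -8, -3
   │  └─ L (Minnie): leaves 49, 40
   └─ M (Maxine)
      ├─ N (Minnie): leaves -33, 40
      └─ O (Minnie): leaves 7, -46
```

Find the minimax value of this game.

-33

D (Minnie): min(48, -21) = -21
E (Minnie): min(27, -31) = -31
C (Maxine): max(-21, -31) = -21
G (Minnie): min(-45, 42) = -45
H (Minnie): min(-43, -35) = -43
F (Maxine): max(-45, -43) = -43
B (Minnie): min(-21, -43) = -43
K (Minnie): min(-8, -3) = -8
L (Minnie): min(49, 40) = 40
J (Maxine): max(-8, 40) = 40
N (Minnie): min(-33, 40) = -33
O (Minnie): min(7, -46) = -46
M (Maxine): max(-33, -46) = -33
I (Minnie): min(40, -33) = -33
Root (Maxine): max(-43, -33) = -33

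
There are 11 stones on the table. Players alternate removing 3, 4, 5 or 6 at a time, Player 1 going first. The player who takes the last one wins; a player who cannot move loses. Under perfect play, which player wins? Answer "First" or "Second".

Mark each pile size as W (mover wins) or L (mover loses):
i:   0  1  2  3  4  5  6  7  8  9 10 11
     L  L  L  W  W  W  W  W  W  L  L  L
Position 11 is L, so the second player wins.

Second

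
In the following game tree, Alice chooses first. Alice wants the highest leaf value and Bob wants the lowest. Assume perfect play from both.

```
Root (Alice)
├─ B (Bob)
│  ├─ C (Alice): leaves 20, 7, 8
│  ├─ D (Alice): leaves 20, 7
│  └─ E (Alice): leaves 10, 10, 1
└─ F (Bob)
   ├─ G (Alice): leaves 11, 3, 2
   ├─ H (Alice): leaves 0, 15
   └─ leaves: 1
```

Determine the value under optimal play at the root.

C (Alice): max(20, 7, 8) = 20
D (Alice): max(20, 7) = 20
E (Alice): max(10, 10, 1) = 10
B (Bob): min(20, 20, 10) = 10
G (Alice): max(11, 3, 2) = 11
H (Alice): max(0, 15) = 15
F (Bob): min(11, 15, 1) = 1
Root (Alice): max(10, 1) = 10

10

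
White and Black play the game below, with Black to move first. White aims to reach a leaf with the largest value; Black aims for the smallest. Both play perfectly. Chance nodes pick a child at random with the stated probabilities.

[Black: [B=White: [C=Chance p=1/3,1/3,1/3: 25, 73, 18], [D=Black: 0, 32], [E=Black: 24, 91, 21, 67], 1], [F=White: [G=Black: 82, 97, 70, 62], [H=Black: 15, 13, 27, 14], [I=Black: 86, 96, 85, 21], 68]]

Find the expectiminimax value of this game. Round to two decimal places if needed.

C (Chance): 1/3·25 + 1/3·73 + 1/3·18 = 38.67
D (Black): min(0, 32) = 0
E (Black): min(24, 91, 21, 67) = 21
B (White): max(38.67, 0, 21, 1) = 38.67
G (Black): min(82, 97, 70, 62) = 62
H (Black): min(15, 13, 27, 14) = 13
I (Black): min(86, 96, 85, 21) = 21
F (White): max(62, 13, 21, 68) = 68
Root (Black): min(38.67, 68) = 38.67

38.67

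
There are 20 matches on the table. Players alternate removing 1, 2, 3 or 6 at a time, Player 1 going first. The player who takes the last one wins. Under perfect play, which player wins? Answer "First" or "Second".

Second

Mark each pile size as W (mover wins) or L (mover loses):
i:   0  1  2  3  4  5  6  7  8  9 10 11 12 13 14 15 16 17 18 19 20
     L  W  W  W  L  W  W  W  L  W  W  W  L  W  W  W  L  W  W  W  L
Position 20 is L, so the second player wins.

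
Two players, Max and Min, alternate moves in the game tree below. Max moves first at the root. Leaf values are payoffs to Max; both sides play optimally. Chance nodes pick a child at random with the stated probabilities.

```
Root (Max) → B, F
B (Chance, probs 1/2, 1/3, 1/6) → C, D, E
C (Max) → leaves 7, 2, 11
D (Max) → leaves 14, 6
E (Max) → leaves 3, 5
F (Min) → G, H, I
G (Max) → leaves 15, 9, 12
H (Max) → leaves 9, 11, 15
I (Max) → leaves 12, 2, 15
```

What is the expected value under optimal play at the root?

C (Max): max(7, 2, 11) = 11
D (Max): max(14, 6) = 14
E (Max): max(3, 5) = 5
B (Chance): 1/2·11 + 1/3·14 + 1/6·5 = 11
G (Max): max(15, 9, 12) = 15
H (Max): max(9, 11, 15) = 15
I (Max): max(12, 2, 15) = 15
F (Min): min(15, 15, 15) = 15
Root (Max): max(11, 15) = 15

15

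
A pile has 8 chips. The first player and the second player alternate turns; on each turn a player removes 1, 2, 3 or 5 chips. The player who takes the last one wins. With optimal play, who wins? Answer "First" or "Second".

Mark each pile size as W (mover wins) or L (mover loses):
i:   0  1  2  3  4  5  6  7  8
     L  W  W  W  L  W  W  W  L
Position 8 is L, so the second player wins.

Second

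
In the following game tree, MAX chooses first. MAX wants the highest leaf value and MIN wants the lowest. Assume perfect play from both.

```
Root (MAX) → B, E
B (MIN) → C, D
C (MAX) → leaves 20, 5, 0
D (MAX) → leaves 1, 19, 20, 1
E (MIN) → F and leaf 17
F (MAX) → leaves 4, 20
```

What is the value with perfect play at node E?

17

F: max(4, 20) = 20
E: min(20, 17) = 17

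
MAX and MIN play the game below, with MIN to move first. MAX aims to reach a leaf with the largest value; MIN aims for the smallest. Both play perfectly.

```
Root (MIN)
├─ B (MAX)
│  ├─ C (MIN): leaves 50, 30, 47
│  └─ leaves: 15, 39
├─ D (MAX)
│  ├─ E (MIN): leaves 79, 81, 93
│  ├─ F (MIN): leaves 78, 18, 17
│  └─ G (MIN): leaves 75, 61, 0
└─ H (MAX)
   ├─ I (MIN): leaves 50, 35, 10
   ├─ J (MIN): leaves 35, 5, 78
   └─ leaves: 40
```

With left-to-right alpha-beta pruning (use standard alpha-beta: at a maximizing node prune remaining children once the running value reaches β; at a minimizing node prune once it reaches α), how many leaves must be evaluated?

C [α=-∞,β=+∞]: v=30
B [α=-∞,β=+∞]: v=39
E [α=-∞,β=39]: v=79
D [α=-∞,β=39]: v=79 after child 1 ≥ β → β-cutoff, skip 2
I [α=-∞,β=39]: v=10
J [α=10,β=39]: v=5 after child 2 ≤ α → α-cutoff, skip 1
H [α=-∞,β=39]: v=40
Root [α=-∞,β=+∞]: v=39
Leaves evaluated: 14 of 21.

14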